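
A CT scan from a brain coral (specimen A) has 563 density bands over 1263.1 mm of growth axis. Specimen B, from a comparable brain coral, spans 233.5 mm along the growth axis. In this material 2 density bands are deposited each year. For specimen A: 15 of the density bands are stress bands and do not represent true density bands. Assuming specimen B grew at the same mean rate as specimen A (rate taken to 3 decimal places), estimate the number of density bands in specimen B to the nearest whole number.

101 density bands

Specimen A: true density band count = 563 − 15 = 548.
Specimen A: 548 density bands at 2 per year is 548 / 2 = 274 years.
A: Mean rate = 1263.1 mm / 274 years ≈ 4.610 mm/year.
Specimen B: 233.5 mm / 4.610 mm per year = 50.65 years; at 2 density bands per year that is 50.65 × 2 ≈ 101 density bands.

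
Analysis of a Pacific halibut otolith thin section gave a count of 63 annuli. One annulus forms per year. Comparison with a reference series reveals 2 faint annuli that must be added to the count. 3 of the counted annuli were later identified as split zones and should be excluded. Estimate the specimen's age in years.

Correcting the raw count gives 63 − 3 + 2 = 62 true annuli.
With a one-to-one annulus periodicity this is 62 years.

62 years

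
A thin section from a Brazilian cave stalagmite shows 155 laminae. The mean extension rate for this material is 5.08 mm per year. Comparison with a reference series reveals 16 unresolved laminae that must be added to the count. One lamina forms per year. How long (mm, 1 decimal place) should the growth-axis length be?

868.7 mm

After corrections the count is 155 + 16 = 171 laminae.
171 years at 5.08 mm/year gives 5.08 × 171 = 868.7 mm.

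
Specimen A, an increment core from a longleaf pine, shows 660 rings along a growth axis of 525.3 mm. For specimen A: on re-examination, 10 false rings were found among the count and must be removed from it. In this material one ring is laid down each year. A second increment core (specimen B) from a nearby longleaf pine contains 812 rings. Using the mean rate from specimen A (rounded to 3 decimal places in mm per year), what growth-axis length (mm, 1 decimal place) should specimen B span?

Specimen A: correcting the raw count gives 660 − 10 = 650 true rings.
A: 525.3 mm over 650 years gives 525.3 / 650 ≈ 0.808 mm/yr.
B's length ≈ 0.808 × 812 = 656.1 mm.

656.1 mm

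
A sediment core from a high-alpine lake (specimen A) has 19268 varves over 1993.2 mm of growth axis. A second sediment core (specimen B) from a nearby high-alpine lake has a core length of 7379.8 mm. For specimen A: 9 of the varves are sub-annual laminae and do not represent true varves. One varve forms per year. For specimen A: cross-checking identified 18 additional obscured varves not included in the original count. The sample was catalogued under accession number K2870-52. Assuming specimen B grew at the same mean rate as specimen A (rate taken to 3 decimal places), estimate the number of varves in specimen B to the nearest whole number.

71649 varves

Specimen A: correcting the raw count gives 19268 − 9 + 18 = 19277 true varves.
A: Extension rate ≈ 1993.2 / 19277 = 0.103 mm/yr.
For B, 7379.8 / 0.103 = 71648.54 years ≈ 71649 varves.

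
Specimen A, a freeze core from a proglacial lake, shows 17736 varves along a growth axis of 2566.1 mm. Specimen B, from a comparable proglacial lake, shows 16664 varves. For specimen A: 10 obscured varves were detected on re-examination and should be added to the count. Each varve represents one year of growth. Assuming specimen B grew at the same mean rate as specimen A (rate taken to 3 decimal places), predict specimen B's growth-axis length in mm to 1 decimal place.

2416.3 mm

Specimen A: adjusted count: 17736 + 10 = 17746 varves.
A: 2566.1 mm over 17746 years gives 2566.1 / 17746 ≈ 0.145 mm per year.
B's length ≈ 0.145 × 16664 = 2416.3 mm.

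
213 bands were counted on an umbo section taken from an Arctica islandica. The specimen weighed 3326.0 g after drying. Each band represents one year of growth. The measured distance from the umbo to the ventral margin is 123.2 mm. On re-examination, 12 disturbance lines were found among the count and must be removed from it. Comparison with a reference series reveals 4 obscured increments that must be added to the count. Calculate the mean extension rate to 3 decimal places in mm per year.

0.601 mm per year

After corrections the count is 213 − 12 + 4 = 205 bands.
Mean rate = 123.2 mm / 205 years ≈ 0.601 mm per year.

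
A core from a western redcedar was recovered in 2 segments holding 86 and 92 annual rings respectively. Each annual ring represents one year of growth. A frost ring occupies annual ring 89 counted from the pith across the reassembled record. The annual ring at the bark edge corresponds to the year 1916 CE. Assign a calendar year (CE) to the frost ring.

1827 CE

Total annual rings = 86 + 92 = 178.
178 − 89 = 89 annual rings lie beyond the frost ring toward the bark edge.
1916 − 89 = 1827 CE.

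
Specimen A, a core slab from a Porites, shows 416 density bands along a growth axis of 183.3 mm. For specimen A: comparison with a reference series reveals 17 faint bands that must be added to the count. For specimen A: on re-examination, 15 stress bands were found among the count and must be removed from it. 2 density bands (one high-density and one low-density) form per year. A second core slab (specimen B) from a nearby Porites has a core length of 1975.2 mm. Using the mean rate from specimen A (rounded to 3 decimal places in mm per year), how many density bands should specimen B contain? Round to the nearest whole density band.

4504 density bands

Specimen A: true density band count = 416 − 15 + 17 = 418.
Specimen A: with 2 density bands per year, 418 / 2 = 209 years.
A: Extension rate ≈ 183.3 / 209 = 0.877 mm/yr.
B spans 1975.2 / 0.877 = 2252.22 years; at 2 density bands per year that is 2252.22 × 2 ≈ 4504 density bands.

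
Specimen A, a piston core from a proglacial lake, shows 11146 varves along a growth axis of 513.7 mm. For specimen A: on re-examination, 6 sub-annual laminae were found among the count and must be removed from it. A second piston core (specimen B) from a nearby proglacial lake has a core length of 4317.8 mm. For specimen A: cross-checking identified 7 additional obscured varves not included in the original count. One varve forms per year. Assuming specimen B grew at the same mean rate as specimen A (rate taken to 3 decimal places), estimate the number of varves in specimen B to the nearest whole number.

Specimen A: correcting the raw count gives 11146 − 6 + 7 = 11147 true varves.
A: 513.7 mm over 11147 years gives 513.7 / 11147 ≈ 0.046 mm/year.
Specimen B: 4317.8 mm / 0.046 mm per year = 93865.22 years ≈ 93865 varves.

93865 varves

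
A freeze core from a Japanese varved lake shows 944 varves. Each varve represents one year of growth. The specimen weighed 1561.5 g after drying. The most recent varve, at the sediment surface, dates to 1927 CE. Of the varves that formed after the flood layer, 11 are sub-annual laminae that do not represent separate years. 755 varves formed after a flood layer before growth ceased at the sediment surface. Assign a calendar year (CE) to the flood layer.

755 varves formed after the flood layer.
Removing the 11 false varves leaves 755 − 11 = 744 true varves beyond the flood layer.
Counting back 744 years from 1927 CE places the flood layer in 1927 − 744 = 1183 CE.

1183 CE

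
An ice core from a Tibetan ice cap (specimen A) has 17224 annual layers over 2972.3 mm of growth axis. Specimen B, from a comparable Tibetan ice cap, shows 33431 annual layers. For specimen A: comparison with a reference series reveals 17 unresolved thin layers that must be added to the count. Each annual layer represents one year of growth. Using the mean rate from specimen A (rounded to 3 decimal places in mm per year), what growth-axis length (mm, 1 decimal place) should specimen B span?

Specimen A: correcting the raw count gives 17224 + 17 = 17241 true annual layers.
A: Extension rate ≈ 2972.3 / 17241 = 0.172 mm/year.
For B, 0.172 mm/year × 33431 years = 5750.1 mm.

5750.1 mm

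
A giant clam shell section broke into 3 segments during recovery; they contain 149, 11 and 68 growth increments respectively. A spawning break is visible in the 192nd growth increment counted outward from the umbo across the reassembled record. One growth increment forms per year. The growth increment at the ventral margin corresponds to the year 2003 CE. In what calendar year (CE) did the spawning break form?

1967 CE

Total growth increments = 149 + 11 + 68 = 228.
The spawning break sits at growth increment 192 from the umbo, so 228 − 192 = 36 growth increments formed after it.
2003 − 36 = 1967 CE.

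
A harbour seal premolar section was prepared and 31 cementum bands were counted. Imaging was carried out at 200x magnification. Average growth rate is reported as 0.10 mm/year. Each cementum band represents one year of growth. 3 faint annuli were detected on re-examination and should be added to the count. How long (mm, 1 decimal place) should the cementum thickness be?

True cementum band count = 31 + 3 = 34.
Predicted length = 0.10 mm/year × 34 years = 3.4 mm.

3.4 mm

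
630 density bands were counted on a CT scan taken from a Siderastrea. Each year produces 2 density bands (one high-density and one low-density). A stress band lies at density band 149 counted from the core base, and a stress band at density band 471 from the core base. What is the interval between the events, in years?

The two markers are separated by 471 − 149 = 322 density bands.
322 density bands at 2 per year is 322 / 2 = 161 years.

161 years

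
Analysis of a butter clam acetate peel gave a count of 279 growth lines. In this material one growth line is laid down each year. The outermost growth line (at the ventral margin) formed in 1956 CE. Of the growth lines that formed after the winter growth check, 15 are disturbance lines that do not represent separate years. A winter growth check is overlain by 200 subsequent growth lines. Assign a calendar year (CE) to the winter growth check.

1771 CE

200 growth lines post-date the winter growth check.
Excluding 15 false growth lines: 200 − 15 = 185.
The growth line at the ventral margin is 1956 CE, so the winter growth check dates to 1956 − 185 = 1771 CE.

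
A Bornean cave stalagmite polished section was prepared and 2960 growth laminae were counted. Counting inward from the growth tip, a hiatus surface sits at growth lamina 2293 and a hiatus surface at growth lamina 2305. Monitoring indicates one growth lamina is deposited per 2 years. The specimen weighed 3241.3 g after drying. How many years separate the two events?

24 years

2305 − 2293 = 12 growth laminae lie between the two events.
Multiplying by 2 years per growth lamina: 12 × 2 = 24 years.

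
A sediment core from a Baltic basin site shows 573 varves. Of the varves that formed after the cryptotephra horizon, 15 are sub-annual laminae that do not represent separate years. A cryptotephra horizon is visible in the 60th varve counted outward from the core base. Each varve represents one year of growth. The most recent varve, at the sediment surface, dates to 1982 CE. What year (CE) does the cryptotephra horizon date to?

573 − 60 = 513 varves lie beyond the cryptotephra horizon toward the sediment surface.
513 − 15 false = 498 true varves after the cryptotephra horizon.
The varve at the sediment surface is 1982 CE, so the cryptotephra horizon dates to 1982 − 498 = 1484 CE.

1484 CE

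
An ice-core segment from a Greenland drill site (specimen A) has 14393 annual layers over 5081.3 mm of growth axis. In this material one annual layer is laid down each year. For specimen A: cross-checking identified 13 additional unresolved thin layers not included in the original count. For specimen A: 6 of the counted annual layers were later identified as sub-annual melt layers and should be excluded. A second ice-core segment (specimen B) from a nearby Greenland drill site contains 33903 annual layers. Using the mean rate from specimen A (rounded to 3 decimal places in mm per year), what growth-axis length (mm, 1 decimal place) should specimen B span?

11967.8 mm

Specimen A: true annual layer count = 14393 − 6 + 13 = 14400.
A: 5081.3 mm over 14400 years gives 5081.3 / 14400 ≈ 0.353 mm/year.
Length of B = 0.353 × 33903 = 11967.8 mm.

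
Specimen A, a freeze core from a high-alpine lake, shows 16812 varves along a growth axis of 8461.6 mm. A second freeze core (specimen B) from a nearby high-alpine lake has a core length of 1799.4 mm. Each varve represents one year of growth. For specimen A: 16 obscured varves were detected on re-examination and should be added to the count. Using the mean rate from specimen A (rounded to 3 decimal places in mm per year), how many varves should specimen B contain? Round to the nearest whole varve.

Specimen A: true varve count = 16812 + 16 = 16828.
A: Extension rate ≈ 8461.6 / 16828 = 0.503 mm per year.
B spans 1799.4 / 0.503 = 3577.34 years ≈ 3577 varves.

3577 varves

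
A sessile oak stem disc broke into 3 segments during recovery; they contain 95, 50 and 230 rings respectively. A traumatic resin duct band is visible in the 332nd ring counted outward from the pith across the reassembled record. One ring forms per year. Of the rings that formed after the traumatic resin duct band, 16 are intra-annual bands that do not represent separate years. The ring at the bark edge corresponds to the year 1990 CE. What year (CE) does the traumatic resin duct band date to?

Total rings = 95 + 50 + 230 = 375.
The traumatic resin duct band sits at ring 332 from the pith, so 375 − 332 = 43 rings formed after it.
Removing the 16 false rings leaves 43 − 16 = 27 true rings beyond the traumatic resin duct band.
1990 − 27 = 1963 CE.

1963 CE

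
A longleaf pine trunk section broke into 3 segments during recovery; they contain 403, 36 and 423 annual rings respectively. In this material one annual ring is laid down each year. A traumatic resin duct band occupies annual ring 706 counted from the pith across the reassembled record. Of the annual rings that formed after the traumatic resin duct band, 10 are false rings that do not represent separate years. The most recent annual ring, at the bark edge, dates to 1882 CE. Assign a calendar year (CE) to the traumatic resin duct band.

1736 CE

Total annual rings = 403 + 36 + 423 = 862.
862 − 706 = 156 annual rings lie beyond the traumatic resin duct band toward the bark edge.
Excluding 10 false annual rings: 156 − 10 = 146.
Counting back 146 years from 1882 CE places the traumatic resin duct band in 1882 − 146 = 1736 CE.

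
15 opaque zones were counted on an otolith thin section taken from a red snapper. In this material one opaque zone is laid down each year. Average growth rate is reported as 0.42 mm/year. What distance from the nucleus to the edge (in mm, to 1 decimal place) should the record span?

The record spans 15 years at 0.42 mm per year.
Predicted length = 0.42 mm/year × 15 years = 6.3 mm.

6.3 mm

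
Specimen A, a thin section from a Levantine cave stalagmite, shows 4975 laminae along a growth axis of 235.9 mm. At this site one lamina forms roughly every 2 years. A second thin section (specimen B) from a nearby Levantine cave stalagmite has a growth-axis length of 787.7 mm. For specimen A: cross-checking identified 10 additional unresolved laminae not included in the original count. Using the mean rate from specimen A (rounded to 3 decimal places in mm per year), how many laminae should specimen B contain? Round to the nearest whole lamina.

16410 laminae

Specimen A: true lamina count = 4975 + 10 = 4985.
Specimen A: multiplying by 2 years per lamina: 4985 × 2 = 9970 years.
A: Mean rate = 235.9 mm / 9970 years ≈ 0.024 mm/year.
For B, 787.7 / 0.024 = 32820.83 years; at 2 years per lamina that is 32820.83 / 2 ≈ 16410 laminae.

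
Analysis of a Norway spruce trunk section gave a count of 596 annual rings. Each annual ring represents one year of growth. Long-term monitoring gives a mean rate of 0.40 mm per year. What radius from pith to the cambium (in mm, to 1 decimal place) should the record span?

596 years of growth are recorded.
Length ≈ 0.40 × 596 = 238.4 mm.

238.4 mm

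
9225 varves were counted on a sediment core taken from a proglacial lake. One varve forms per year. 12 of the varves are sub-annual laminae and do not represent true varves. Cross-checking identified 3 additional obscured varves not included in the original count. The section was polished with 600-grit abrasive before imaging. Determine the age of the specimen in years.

9216 years

Adjusted count: 9225 − 12 + 3 = 9216 varves.
At one varve per year, that is 9216 years.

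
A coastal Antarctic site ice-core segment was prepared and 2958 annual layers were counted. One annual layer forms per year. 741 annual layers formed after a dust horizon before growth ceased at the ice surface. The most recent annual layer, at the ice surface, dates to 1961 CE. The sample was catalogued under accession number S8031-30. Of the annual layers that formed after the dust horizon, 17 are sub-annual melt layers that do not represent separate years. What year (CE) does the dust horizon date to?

1237 CE

741 annual layers post-date the dust horizon.
Excluding 17 false annual layers: 741 − 17 = 724.
The annual layer at the ice surface is 1961 CE, so the dust horizon dates to 1961 − 724 = 1237 CE.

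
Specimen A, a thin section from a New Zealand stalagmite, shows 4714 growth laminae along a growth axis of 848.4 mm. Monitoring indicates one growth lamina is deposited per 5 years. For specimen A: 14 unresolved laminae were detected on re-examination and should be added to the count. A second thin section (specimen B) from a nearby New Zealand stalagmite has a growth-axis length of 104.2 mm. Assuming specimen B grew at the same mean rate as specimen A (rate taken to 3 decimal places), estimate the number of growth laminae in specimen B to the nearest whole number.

Specimen A: adjusted count: 4714 + 14 = 4728 growth laminae.
Specimen A: at 5 years per growth lamina, 4728 × 5 = 23640 years.
A: 848.4 mm over 23640 years gives 848.4 / 23640 ≈ 0.036 mm/yr.
B spans 104.2 / 0.036 = 2894.44 years; at 5 years per growth lamina that is 2894.44 / 5 ≈ 579 growth laminae.

579 growth laminae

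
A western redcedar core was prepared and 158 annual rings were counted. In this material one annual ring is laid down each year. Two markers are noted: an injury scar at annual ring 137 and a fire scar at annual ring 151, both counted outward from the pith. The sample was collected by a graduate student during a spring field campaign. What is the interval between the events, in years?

151 − 137 = 14 annual rings lie between the two events.
That is 14 years at one annual ring per year.

14 years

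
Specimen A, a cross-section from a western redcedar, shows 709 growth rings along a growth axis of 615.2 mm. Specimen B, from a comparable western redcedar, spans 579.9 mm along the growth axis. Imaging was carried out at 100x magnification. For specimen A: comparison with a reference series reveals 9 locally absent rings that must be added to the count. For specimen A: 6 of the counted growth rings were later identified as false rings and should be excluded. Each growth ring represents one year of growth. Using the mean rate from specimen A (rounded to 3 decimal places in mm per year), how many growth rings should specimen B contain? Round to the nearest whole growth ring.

Specimen A: correcting the raw count gives 709 − 6 + 9 = 712 true growth rings.
A: 615.2 mm over 712 years gives 615.2 / 712 ≈ 0.864 mm/year.
B spans 579.9 / 0.864 = 671.18 years ≈ 671 growth rings.

671 growth rings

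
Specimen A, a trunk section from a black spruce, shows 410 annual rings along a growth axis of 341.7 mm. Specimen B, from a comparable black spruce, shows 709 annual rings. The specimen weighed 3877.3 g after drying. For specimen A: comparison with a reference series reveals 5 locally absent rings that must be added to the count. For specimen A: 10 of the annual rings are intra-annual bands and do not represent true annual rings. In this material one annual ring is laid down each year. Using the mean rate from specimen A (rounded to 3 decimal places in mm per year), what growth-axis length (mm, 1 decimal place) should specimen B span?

Specimen A: true annual ring count = 410 − 10 + 5 = 405.
A: 341.7 mm over 405 years gives 341.7 / 405 ≈ 0.844 mm/year.
For B, 0.844 mm/year × 709 years = 598.4 mm.

598.4 mm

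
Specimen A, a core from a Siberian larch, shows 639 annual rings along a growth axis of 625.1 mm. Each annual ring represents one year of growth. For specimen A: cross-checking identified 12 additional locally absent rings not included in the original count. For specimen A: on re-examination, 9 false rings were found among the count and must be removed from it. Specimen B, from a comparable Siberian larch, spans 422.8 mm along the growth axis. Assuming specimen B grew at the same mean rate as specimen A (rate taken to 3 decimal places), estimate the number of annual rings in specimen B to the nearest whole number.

434 annual rings

Specimen A: correcting the raw count gives 639 − 9 + 12 = 642 true annual rings.
A: Mean rate = 625.1 mm / 642 years ≈ 0.974 mm per year.
Specimen B: 422.8 mm / 0.974 mm per year = 434.09 years ≈ 434 annual rings.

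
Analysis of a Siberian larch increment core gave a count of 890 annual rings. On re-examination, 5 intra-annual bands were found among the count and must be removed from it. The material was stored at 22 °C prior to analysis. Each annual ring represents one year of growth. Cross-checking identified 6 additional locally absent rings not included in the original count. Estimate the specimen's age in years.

Correcting the raw count gives 890 − 5 + 6 = 891 true annual rings.
One annual ring per year makes the duration 891 years.

891 yr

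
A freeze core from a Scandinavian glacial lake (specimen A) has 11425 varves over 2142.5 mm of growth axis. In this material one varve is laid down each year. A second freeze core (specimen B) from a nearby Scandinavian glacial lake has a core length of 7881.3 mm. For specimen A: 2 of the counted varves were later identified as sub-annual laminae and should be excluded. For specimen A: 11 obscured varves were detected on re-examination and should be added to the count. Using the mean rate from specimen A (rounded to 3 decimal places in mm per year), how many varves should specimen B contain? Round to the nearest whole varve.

42146 varves

Specimen A: true varve count = 11425 − 2 + 11 = 11434.
A: Mean rate = 2142.5 mm / 11434 years ≈ 0.187 mm/year.
B spans 7881.3 / 0.187 = 42145.99 years ≈ 42146 varves.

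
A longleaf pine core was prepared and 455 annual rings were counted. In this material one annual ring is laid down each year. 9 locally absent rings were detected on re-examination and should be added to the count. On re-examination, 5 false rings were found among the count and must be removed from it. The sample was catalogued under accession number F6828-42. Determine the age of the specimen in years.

459 years

Correcting the raw count gives 455 − 5 + 9 = 459 true annual rings.
With a one-to-one annual ring periodicity this is 459 years.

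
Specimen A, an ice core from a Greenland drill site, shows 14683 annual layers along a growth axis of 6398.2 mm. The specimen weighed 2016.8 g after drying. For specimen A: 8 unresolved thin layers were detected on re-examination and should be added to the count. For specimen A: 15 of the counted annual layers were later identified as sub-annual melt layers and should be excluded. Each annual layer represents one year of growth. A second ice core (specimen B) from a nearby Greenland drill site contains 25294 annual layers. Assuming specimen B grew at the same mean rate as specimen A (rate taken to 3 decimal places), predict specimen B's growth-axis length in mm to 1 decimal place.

11028.2 mm

Specimen A: correcting the raw count gives 14683 − 15 + 8 = 14676 true annual layers.
A: Extension rate ≈ 6398.2 / 14676 = 0.436 mm/yr.
Length of B = 0.436 × 25294 = 11028.2 mm.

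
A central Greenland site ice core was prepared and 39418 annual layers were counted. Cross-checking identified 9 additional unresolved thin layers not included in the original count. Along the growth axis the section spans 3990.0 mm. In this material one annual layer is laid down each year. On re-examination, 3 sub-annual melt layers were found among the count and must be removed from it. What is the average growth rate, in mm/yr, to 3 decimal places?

True annual layer count = 39418 − 3 + 9 = 39424.
Extension rate ≈ 3990.0 / 39424 = 0.101 mm/yr.

0.101 mm/yr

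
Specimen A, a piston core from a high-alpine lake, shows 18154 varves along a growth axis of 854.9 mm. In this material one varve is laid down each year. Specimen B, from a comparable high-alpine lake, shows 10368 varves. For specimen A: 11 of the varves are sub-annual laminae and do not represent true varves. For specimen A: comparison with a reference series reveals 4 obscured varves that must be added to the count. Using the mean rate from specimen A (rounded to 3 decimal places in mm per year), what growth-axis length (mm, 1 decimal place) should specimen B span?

487.3 mm

Specimen A: adjusted count: 18154 − 11 + 4 = 18147 varves.
A: Extension rate ≈ 854.9 / 18147 = 0.047 mm/year.
B's length ≈ 0.047 × 10368 = 487.3 mm.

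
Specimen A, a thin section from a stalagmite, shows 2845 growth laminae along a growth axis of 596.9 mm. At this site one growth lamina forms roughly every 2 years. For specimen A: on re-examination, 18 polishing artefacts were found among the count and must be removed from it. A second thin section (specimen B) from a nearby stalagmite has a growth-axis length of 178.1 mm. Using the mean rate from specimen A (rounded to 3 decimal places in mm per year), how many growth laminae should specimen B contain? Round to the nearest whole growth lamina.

Specimen A: correcting the raw count gives 2845 − 18 = 2827 true growth laminae.
Specimen A: multiplying by 2 years per growth lamina: 2827 × 2 = 5654 years.
A: 596.9 mm over 5654 years gives 596.9 / 5654 ≈ 0.106 mm/yr.
B spans 178.1 / 0.106 = 1680.19 years; at 2 years per growth lamina that is 1680.19 / 2 ≈ 840 growth laminae.

840 growth laminae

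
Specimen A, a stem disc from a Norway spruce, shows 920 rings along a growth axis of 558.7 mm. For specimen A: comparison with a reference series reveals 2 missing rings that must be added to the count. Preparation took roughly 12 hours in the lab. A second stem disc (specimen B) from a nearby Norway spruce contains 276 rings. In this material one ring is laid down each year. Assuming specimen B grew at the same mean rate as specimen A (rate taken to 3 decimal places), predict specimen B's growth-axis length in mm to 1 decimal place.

167.3 mm

Specimen A: after corrections the count is 920 + 2 = 922 rings.
A: Extension rate ≈ 558.7 / 922 = 0.606 mm/yr.
Length of B = 0.606 × 276 = 167.3 mm.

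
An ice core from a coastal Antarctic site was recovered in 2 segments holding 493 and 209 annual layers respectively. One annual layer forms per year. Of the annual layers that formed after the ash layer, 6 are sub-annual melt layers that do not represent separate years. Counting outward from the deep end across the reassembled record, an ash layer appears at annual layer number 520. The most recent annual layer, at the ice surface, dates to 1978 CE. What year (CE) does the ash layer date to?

1802 CE

Total annual layers = 493 + 209 = 702.
702 − 520 = 182 annual layers lie beyond the ash layer toward the ice surface.
182 − 6 false = 176 true annual layers after the ash layer.
The annual layer at the ice surface is 1978 CE, so the ash layer dates to 1978 − 176 = 1802 CE.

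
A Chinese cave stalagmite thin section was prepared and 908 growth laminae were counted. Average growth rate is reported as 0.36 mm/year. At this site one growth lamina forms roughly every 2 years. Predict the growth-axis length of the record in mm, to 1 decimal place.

At 2 years per growth lamina, 908 × 2 = 1816 years.
Predicted length = 0.36 mm/year × 1816 years = 653.8 mm.

653.8 mm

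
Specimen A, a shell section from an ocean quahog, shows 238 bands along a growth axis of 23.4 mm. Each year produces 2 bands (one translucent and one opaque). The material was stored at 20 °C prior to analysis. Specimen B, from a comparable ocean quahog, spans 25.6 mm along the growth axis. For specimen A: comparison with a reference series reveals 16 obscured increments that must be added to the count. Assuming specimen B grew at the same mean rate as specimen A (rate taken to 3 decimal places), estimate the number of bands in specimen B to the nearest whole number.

Specimen A: correcting the raw count gives 238 + 16 = 254 true bands.
Specimen A: with 2 bands per year, 254 / 2 = 127 years.
A: 23.4 mm over 127 years gives 23.4 / 127 ≈ 0.184 mm/yr.
For B, 25.6 / 0.184 = 139.13 years; at 2 bands per year that is 139.13 × 2 ≈ 278 bands.

278 bands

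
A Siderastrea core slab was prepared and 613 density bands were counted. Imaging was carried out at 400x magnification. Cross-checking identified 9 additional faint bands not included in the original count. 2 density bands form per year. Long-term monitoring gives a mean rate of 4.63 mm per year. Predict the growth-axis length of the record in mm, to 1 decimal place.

Correcting the raw count gives 613 + 9 = 622 true density bands.
622 density bands at 2 per year is 622 / 2 = 311 years.
Predicted length = 4.63 mm/year × 311 years = 1439.9 mm.

1439.9 mm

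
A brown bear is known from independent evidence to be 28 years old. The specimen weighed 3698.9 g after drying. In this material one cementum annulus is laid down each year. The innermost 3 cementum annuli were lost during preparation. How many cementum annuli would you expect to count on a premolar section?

25 cementum annuli

Expected cementum annuli over 28 years: 28.
Less the 3 uncaptured cementum annuli: 28 − 3 = 25.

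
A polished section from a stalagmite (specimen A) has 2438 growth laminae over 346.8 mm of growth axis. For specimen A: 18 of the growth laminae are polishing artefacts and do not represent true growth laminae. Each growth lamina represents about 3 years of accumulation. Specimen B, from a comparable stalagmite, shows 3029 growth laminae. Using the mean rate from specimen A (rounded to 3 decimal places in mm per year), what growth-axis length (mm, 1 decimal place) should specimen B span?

436.2 mm

Specimen A: after corrections the count is 2438 − 18 = 2420 growth laminae.
Specimen A: 2420 growth laminae at 3 years each span 2420 × 3 = 7260 years.
A: Mean rate = 346.8 mm / 7260 years ≈ 0.048 mm per year.
Specimen B: 3029 growth laminae at 3 years each span 3029 × 3 = 9087 years. Length of B = 0.048 × 9087 = 436.2 mm.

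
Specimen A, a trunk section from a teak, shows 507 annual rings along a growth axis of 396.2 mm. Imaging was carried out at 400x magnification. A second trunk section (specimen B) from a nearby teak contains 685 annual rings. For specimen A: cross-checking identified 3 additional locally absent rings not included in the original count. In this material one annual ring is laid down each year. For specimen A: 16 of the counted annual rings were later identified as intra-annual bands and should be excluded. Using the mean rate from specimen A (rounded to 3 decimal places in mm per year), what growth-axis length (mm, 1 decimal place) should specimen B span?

Specimen A: true annual ring count = 507 − 16 + 3 = 494.
A: 396.2 mm over 494 years gives 396.2 / 494 ≈ 0.802 mm/year.
For B, 0.802 mm/year × 685 years = 549.4 mm.

549.4 mm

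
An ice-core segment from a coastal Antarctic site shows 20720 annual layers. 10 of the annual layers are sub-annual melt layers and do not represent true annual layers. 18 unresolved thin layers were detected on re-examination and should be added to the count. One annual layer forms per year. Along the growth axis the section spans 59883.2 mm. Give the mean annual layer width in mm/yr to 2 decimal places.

2.89 mm/yr

Correcting the raw count gives 20720 − 10 + 18 = 20728 true annual layers.
Mean rate = 59883.2 mm / 20728 years ≈ 2.89 mm/yr.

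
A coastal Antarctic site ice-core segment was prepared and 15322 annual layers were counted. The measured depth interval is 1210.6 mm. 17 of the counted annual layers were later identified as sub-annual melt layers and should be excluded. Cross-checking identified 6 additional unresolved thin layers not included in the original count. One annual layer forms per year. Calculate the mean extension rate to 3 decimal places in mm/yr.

0.079 mm/yr

After corrections the count is 15322 − 17 + 6 = 15311 annual layers.
1210.6 mm over 15311 years gives 1210.6 / 15311 ≈ 0.079 mm/yr.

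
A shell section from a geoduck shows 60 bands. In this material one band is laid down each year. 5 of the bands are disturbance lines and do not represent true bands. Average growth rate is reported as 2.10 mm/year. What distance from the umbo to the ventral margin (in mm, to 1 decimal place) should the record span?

After corrections the count is 60 − 5 = 55 bands.
Length ≈ 2.10 × 55 = 115.5 mm.

115.5 mm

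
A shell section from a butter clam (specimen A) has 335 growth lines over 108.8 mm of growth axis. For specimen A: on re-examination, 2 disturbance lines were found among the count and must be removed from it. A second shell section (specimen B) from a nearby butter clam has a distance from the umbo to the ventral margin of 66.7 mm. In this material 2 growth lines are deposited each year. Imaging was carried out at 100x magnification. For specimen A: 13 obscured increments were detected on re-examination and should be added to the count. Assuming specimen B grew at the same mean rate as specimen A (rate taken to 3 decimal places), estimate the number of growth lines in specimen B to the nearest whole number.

Specimen A: after corrections the count is 335 − 2 + 13 = 346 growth lines.
Specimen A: with 2 growth lines per year, 346 / 2 = 173 years.
A: 108.8 mm over 173 years gives 108.8 / 173 ≈ 0.629 mm/yr.
For B, 66.7 / 0.629 = 106.04 years; at 2 growth lines per year that is 106.04 × 2 ≈ 212 growth lines.

212 growth lines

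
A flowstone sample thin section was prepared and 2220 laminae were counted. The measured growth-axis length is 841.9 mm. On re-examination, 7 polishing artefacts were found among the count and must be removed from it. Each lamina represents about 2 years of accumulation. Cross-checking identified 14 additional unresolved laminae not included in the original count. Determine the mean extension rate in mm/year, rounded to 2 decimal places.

0.19 mm/year

True lamina count = 2220 − 7 + 14 = 2227.
At 2 years per lamina, 2227 × 2 = 4454 years.
841.9 mm over 4454 years gives 841.9 / 4454 ≈ 0.19 mm/year.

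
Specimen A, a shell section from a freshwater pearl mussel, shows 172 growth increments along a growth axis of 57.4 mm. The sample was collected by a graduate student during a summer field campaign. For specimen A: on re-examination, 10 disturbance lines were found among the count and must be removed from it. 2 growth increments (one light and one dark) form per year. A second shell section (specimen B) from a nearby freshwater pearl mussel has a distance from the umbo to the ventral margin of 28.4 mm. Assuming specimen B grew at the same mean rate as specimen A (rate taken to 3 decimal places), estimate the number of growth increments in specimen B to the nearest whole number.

Specimen A: adjusted count: 172 − 10 = 162 growth increments.
Specimen A: dividing by 2 growth increments per year: 162 / 2 = 81 years.
A: Mean rate = 57.4 mm / 81 years ≈ 0.709 mm/year.
B spans 28.4 / 0.709 = 40.06 years; at 2 growth increments per year that is 40.06 × 2 ≈ 80 growth increments.

80 growth increments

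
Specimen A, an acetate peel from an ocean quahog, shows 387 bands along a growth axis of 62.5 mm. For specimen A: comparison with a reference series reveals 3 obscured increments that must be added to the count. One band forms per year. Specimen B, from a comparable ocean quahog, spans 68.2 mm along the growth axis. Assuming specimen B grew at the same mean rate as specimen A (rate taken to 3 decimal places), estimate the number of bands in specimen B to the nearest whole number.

Specimen A: after corrections the count is 387 + 3 = 390 bands.
A: 62.5 mm over 390 years gives 62.5 / 390 ≈ 0.160 mm per year.
B spans 68.2 / 0.160 = 426.25 years ≈ 426 bands.

426 bands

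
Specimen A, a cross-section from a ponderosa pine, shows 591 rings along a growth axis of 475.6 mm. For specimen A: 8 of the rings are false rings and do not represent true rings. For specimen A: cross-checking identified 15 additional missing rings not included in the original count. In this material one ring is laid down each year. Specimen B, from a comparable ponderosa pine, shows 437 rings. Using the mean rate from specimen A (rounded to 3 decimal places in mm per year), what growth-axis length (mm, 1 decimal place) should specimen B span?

347.4 mm

Specimen A: adjusted count: 591 − 8 + 15 = 598 rings.
A: Extension rate ≈ 475.6 / 598 = 0.795 mm/yr.
B's length ≈ 0.795 × 437 = 347.4 mm.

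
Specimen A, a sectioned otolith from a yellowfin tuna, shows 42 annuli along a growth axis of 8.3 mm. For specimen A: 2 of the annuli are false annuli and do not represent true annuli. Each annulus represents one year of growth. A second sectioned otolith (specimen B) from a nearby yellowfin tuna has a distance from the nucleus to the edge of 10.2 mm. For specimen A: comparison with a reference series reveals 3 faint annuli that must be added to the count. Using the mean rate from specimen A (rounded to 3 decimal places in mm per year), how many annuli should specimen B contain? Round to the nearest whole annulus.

53 annuli

Specimen A: true annulus count = 42 − 2 + 3 = 43.
A: Mean rate = 8.3 mm / 43 years ≈ 0.193 mm per year.
Specimen B: 10.2 mm / 0.193 mm per year = 52.85 years ≈ 53 annuli.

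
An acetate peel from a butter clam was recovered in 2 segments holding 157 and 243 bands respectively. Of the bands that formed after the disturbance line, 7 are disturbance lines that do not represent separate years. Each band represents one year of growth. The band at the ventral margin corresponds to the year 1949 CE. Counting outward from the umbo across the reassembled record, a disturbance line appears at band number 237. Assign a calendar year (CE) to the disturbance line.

Total bands = 157 + 243 = 400.
The disturbance line sits at band 237 from the umbo, so 400 − 237 = 163 bands formed after it.
163 − 7 false = 156 true bands after the disturbance line.
The band at the ventral margin is 1949 CE, so the disturbance line dates to 1949 − 156 = 1793 CE.

1793 CE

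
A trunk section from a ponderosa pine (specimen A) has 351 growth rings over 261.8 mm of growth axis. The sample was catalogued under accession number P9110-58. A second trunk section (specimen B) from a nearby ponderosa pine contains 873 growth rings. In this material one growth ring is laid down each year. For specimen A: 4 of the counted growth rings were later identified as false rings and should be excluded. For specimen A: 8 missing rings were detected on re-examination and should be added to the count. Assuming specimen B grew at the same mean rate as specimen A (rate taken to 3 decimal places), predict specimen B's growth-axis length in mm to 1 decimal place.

643.4 mm

Specimen A: correcting the raw count gives 351 − 4 + 8 = 355 true growth rings.
A: 261.8 mm over 355 years gives 261.8 / 355 ≈ 0.737 mm/year.
For B, 0.737 mm/year × 873 years = 643.4 mm.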